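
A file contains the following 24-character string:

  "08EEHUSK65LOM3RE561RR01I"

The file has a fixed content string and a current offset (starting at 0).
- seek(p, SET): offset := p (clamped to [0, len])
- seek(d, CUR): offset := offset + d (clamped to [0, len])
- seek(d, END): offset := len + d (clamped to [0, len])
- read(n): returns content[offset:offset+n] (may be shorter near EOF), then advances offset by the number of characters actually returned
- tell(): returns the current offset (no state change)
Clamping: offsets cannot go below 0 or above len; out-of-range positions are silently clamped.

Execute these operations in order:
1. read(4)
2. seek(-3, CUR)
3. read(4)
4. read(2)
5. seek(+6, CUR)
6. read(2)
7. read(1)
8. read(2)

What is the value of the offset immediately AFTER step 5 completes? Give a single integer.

After 1 (read(4)): returned '08EE', offset=4
After 2 (seek(-3, CUR)): offset=1
After 3 (read(4)): returned '8EEH', offset=5
After 4 (read(2)): returned 'US', offset=7
After 5 (seek(+6, CUR)): offset=13

Answer: 13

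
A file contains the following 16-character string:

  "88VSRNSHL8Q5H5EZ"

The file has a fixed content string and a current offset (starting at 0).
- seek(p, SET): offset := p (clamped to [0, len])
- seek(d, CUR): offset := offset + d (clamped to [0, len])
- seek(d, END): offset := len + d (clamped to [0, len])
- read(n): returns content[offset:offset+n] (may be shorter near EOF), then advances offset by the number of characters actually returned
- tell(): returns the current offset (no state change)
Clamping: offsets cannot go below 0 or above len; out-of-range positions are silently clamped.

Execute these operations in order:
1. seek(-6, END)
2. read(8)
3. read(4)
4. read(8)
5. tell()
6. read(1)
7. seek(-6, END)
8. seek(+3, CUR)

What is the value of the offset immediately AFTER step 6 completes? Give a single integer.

After 1 (seek(-6, END)): offset=10
After 2 (read(8)): returned 'Q5H5EZ', offset=16
After 3 (read(4)): returned '', offset=16
After 4 (read(8)): returned '', offset=16
After 5 (tell()): offset=16
After 6 (read(1)): returned '', offset=16

Answer: 16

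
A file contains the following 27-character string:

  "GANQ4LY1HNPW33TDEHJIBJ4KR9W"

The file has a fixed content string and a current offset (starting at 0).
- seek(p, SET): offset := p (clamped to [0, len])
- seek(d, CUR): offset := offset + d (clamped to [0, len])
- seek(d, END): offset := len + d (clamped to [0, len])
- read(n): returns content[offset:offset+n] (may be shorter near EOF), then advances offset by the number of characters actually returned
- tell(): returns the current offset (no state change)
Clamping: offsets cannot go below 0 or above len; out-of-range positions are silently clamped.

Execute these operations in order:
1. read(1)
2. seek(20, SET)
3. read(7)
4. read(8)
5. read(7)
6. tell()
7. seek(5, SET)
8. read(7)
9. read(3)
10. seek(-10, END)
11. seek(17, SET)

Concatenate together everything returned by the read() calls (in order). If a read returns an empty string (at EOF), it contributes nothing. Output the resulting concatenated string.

After 1 (read(1)): returned 'G', offset=1
After 2 (seek(20, SET)): offset=20
After 3 (read(7)): returned 'BJ4KR9W', offset=27
After 4 (read(8)): returned '', offset=27
After 5 (read(7)): returned '', offset=27
After 6 (tell()): offset=27
After 7 (seek(5, SET)): offset=5
After 8 (read(7)): returned 'LY1HNPW', offset=12
After 9 (read(3)): returned '33T', offset=15
After 10 (seek(-10, END)): offset=17
After 11 (seek(17, SET)): offset=17

Answer: GBJ4KR9WLY1HNPW33T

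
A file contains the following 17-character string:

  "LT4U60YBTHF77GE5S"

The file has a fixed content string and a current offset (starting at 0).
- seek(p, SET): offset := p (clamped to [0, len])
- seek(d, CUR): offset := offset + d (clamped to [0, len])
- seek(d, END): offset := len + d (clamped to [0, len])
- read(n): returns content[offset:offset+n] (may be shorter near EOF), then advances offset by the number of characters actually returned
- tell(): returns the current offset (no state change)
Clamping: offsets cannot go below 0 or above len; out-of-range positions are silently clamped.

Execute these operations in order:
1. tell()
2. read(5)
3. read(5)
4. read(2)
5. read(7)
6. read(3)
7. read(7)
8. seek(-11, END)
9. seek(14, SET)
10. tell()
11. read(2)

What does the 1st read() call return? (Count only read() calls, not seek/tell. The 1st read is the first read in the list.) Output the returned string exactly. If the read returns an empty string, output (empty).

Answer: LT4U6

Derivation:
After 1 (tell()): offset=0
After 2 (read(5)): returned 'LT4U6', offset=5
After 3 (read(5)): returned '0YBTH', offset=10
After 4 (read(2)): returned 'F7', offset=12
After 5 (read(7)): returned '7GE5S', offset=17
After 6 (read(3)): returned '', offset=17
After 7 (read(7)): returned '', offset=17
After 8 (seek(-11, END)): offset=6
After 9 (seek(14, SET)): offset=14
After 10 (tell()): offset=14
After 11 (read(2)): returned 'E5', offset=16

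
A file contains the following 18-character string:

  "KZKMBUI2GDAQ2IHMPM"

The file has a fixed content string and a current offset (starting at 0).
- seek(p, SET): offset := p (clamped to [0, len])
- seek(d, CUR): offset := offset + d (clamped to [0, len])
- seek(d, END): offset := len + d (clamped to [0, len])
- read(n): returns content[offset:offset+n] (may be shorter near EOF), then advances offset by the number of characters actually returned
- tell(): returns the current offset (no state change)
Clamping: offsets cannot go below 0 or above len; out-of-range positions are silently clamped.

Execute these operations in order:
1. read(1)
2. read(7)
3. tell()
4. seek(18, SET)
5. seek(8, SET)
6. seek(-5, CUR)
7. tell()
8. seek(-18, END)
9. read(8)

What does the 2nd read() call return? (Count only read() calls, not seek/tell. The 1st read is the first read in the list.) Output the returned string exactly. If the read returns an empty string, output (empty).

After 1 (read(1)): returned 'K', offset=1
After 2 (read(7)): returned 'ZKMBUI2', offset=8
After 3 (tell()): offset=8
After 4 (seek(18, SET)): offset=18
After 5 (seek(8, SET)): offset=8
After 6 (seek(-5, CUR)): offset=3
After 7 (tell()): offset=3
After 8 (seek(-18, END)): offset=0
After 9 (read(8)): returned 'KZKMBUI2', offset=8

Answer: ZKMBUI2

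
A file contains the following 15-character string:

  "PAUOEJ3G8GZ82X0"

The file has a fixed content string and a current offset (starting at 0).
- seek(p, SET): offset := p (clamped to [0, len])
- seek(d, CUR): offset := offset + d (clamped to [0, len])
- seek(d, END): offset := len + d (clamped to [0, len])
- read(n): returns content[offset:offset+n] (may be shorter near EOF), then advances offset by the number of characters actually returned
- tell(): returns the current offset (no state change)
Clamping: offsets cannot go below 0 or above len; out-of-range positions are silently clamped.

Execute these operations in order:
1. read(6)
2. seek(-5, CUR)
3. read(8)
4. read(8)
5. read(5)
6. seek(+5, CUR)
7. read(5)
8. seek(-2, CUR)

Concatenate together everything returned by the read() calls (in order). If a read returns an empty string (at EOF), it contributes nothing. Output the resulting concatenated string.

After 1 (read(6)): returned 'PAUOEJ', offset=6
After 2 (seek(-5, CUR)): offset=1
After 3 (read(8)): returned 'AUOEJ3G8', offset=9
After 4 (read(8)): returned 'GZ82X0', offset=15
After 5 (read(5)): returned '', offset=15
After 6 (seek(+5, CUR)): offset=15
After 7 (read(5)): returned '', offset=15
After 8 (seek(-2, CUR)): offset=13

Answer: PAUOEJAUOEJ3G8GZ82X0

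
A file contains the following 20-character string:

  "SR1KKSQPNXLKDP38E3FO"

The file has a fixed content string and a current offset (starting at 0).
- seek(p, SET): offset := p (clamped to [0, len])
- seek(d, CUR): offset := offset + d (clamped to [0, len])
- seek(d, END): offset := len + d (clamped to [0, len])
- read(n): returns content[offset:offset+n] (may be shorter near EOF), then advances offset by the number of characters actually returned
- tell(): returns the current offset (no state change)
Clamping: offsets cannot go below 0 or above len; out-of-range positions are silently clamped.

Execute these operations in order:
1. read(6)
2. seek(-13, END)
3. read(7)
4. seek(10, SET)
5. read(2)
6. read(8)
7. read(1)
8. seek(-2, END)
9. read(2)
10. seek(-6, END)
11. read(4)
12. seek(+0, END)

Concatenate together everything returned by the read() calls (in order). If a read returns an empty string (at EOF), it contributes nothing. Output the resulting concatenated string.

Answer: SR1KKSPNXLKDPLKDP38E3FOFO38E3

Derivation:
After 1 (read(6)): returned 'SR1KKS', offset=6
After 2 (seek(-13, END)): offset=7
After 3 (read(7)): returned 'PNXLKDP', offset=14
After 4 (seek(10, SET)): offset=10
After 5 (read(2)): returned 'LK', offset=12
After 6 (read(8)): returned 'DP38E3FO', offset=20
After 7 (read(1)): returned '', offset=20
After 8 (seek(-2, END)): offset=18
After 9 (read(2)): returned 'FO', offset=20
After 10 (seek(-6, END)): offset=14
After 11 (read(4)): returned '38E3', offset=18
After 12 (seek(+0, END)): offset=20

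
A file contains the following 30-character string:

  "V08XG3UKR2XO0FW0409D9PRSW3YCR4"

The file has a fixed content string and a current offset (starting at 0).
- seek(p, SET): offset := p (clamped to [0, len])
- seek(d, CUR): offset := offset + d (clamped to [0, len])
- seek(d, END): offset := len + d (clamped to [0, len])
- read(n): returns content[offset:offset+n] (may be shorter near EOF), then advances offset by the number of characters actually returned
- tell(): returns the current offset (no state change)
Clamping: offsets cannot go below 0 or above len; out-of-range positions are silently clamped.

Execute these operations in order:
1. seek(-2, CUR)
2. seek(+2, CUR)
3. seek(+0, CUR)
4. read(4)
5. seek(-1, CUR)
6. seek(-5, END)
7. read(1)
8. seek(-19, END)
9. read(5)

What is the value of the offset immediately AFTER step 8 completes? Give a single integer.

Answer: 11

Derivation:
After 1 (seek(-2, CUR)): offset=0
After 2 (seek(+2, CUR)): offset=2
After 3 (seek(+0, CUR)): offset=2
After 4 (read(4)): returned '8XG3', offset=6
After 5 (seek(-1, CUR)): offset=5
After 6 (seek(-5, END)): offset=25
After 7 (read(1)): returned '3', offset=26
After 8 (seek(-19, END)): offset=11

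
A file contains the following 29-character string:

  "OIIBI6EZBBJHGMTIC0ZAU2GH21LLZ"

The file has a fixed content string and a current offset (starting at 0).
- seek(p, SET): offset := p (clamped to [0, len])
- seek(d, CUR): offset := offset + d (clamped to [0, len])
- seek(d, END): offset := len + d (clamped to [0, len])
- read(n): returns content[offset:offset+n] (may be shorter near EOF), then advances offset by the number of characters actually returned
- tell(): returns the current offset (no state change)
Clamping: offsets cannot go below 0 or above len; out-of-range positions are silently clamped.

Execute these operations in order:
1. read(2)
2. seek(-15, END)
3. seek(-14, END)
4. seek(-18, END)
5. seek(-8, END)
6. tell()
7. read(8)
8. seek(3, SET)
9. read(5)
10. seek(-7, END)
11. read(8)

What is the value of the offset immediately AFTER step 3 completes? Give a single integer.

After 1 (read(2)): returned 'OI', offset=2
After 2 (seek(-15, END)): offset=14
After 3 (seek(-14, END)): offset=15

Answer: 15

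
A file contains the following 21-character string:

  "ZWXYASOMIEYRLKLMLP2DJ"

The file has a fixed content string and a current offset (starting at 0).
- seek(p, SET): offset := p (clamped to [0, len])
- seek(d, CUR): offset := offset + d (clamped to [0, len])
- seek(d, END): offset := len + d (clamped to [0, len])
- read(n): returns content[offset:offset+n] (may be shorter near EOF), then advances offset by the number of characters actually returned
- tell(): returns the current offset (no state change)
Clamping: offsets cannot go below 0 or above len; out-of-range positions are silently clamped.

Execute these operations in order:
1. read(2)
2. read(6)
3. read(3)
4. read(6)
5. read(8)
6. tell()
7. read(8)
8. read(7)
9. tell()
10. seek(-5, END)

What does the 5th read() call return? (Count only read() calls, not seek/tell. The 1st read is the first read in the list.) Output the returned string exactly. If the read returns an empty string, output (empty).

Answer: P2DJ

Derivation:
After 1 (read(2)): returned 'ZW', offset=2
After 2 (read(6)): returned 'XYASOM', offset=8
After 3 (read(3)): returned 'IEY', offset=11
After 4 (read(6)): returned 'RLKLML', offset=17
After 5 (read(8)): returned 'P2DJ', offset=21
After 6 (tell()): offset=21
After 7 (read(8)): returned '', offset=21
After 8 (read(7)): returned '', offset=21
After 9 (tell()): offset=21
After 10 (seek(-5, END)): offset=16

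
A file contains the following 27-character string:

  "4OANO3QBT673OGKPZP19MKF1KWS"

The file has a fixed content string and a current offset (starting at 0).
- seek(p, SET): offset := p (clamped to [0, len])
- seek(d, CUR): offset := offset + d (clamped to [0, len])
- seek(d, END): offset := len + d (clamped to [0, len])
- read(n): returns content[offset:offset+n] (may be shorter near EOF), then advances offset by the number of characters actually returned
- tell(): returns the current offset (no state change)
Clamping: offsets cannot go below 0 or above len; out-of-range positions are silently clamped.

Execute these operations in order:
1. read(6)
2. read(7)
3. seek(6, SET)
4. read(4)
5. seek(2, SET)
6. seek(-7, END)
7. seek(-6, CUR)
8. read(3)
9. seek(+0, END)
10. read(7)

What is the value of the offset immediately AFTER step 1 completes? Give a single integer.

Answer: 6

Derivation:
After 1 (read(6)): returned '4OANO3', offset=6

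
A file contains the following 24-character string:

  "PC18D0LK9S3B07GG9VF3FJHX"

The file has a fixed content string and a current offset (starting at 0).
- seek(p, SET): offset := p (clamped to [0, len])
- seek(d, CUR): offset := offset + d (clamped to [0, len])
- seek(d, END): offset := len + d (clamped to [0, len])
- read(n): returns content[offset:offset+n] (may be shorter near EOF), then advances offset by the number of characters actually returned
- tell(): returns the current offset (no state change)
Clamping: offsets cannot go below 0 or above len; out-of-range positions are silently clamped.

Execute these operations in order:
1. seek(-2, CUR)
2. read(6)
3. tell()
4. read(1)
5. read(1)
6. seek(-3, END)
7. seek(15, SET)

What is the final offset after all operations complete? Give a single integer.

Answer: 15

Derivation:
After 1 (seek(-2, CUR)): offset=0
After 2 (read(6)): returned 'PC18D0', offset=6
After 3 (tell()): offset=6
After 4 (read(1)): returned 'L', offset=7
After 5 (read(1)): returned 'K', offset=8
After 6 (seek(-3, END)): offset=21
After 7 (seek(15, SET)): offset=15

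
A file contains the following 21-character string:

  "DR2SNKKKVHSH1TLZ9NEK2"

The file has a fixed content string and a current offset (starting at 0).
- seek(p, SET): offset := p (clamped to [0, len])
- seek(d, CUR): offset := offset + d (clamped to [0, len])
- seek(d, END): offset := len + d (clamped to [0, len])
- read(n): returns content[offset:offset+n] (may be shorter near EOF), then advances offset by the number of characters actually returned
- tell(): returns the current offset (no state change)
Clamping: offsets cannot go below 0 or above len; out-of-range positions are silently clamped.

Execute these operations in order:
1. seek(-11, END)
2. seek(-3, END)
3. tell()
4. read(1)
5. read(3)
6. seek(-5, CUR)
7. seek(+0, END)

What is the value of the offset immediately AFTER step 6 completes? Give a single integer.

Answer: 16

Derivation:
After 1 (seek(-11, END)): offset=10
After 2 (seek(-3, END)): offset=18
After 3 (tell()): offset=18
After 4 (read(1)): returned 'E', offset=19
After 5 (read(3)): returned 'K2', offset=21
After 6 (seek(-5, CUR)): offset=16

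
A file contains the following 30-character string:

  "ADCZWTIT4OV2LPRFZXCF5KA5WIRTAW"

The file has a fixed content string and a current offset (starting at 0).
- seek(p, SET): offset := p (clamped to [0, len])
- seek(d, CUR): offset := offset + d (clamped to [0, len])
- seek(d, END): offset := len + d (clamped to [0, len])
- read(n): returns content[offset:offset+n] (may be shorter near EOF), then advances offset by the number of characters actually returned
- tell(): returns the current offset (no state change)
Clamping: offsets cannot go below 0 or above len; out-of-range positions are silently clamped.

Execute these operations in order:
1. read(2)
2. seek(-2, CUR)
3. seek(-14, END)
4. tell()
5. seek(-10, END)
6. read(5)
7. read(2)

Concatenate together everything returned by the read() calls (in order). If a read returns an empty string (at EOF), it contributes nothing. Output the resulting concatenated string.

Answer: AD5KA5WIR

Derivation:
After 1 (read(2)): returned 'AD', offset=2
After 2 (seek(-2, CUR)): offset=0
After 3 (seek(-14, END)): offset=16
After 4 (tell()): offset=16
After 5 (seek(-10, END)): offset=20
After 6 (read(5)): returned '5KA5W', offset=25
After 7 (read(2)): returned 'IR', offset=27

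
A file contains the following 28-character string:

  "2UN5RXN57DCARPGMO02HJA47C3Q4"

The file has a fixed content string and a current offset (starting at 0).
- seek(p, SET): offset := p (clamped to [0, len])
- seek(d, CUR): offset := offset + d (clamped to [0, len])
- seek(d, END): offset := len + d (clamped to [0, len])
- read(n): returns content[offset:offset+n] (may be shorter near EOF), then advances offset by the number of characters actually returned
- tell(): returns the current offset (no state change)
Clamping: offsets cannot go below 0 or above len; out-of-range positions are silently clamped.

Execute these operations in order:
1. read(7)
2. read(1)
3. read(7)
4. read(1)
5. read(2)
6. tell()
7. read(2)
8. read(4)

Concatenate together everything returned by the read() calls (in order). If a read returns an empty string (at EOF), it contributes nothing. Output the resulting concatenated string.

Answer: 2UN5RXN57DCARPGMO02HJA47

Derivation:
After 1 (read(7)): returned '2UN5RXN', offset=7
After 2 (read(1)): returned '5', offset=8
After 3 (read(7)): returned '7DCARPG', offset=15
After 4 (read(1)): returned 'M', offset=16
After 5 (read(2)): returned 'O0', offset=18
After 6 (tell()): offset=18
After 7 (read(2)): returned '2H', offset=20
After 8 (read(4)): returned 'JA47', offset=24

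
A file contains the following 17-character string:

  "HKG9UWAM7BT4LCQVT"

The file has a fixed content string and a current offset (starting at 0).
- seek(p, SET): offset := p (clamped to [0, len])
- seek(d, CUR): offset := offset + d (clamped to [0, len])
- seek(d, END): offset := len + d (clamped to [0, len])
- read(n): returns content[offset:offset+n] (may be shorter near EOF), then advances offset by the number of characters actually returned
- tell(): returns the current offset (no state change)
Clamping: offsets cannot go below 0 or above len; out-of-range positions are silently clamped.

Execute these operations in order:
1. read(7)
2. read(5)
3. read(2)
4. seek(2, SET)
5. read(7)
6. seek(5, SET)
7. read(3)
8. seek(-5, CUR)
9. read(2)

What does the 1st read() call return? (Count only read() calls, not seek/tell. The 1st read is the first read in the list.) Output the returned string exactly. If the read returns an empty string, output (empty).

Answer: HKG9UWA

Derivation:
After 1 (read(7)): returned 'HKG9UWA', offset=7
After 2 (read(5)): returned 'M7BT4', offset=12
After 3 (read(2)): returned 'LC', offset=14
After 4 (seek(2, SET)): offset=2
After 5 (read(7)): returned 'G9UWAM7', offset=9
After 6 (seek(5, SET)): offset=5
After 7 (read(3)): returned 'WAM', offset=8
After 8 (seek(-5, CUR)): offset=3
After 9 (read(2)): returned '9U', offset=5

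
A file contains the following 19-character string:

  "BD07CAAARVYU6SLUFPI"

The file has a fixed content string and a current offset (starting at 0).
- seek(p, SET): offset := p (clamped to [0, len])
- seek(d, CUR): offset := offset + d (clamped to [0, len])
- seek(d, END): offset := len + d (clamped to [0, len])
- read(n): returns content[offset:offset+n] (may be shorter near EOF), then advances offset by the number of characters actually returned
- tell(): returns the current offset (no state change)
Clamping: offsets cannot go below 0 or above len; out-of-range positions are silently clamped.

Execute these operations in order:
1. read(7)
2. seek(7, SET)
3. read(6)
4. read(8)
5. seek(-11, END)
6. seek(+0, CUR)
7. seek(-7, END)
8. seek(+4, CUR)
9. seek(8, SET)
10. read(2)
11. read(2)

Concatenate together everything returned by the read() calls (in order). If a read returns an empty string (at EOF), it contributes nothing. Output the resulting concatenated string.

Answer: BD07CAAARVYU6SLUFPIRVYU

Derivation:
After 1 (read(7)): returned 'BD07CAA', offset=7
After 2 (seek(7, SET)): offset=7
After 3 (read(6)): returned 'ARVYU6', offset=13
After 4 (read(8)): returned 'SLUFPI', offset=19
After 5 (seek(-11, END)): offset=8
After 6 (seek(+0, CUR)): offset=8
After 7 (seek(-7, END)): offset=12
After 8 (seek(+4, CUR)): offset=16
After 9 (seek(8, SET)): offset=8
After 10 (read(2)): returned 'RV', offset=10
After 11 (read(2)): returned 'YU', offset=12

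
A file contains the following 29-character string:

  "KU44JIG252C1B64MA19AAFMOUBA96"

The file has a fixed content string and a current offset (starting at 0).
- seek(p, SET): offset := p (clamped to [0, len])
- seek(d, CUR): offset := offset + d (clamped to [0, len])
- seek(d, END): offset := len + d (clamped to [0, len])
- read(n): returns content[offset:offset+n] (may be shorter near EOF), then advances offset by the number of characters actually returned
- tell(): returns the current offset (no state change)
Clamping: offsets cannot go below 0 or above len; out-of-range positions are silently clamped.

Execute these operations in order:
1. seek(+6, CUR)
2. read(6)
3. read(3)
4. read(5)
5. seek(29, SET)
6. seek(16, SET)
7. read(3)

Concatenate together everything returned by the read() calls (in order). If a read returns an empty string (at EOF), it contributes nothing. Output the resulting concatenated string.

After 1 (seek(+6, CUR)): offset=6
After 2 (read(6)): returned 'G252C1', offset=12
After 3 (read(3)): returned 'B64', offset=15
After 4 (read(5)): returned 'MA19A', offset=20
After 5 (seek(29, SET)): offset=29
After 6 (seek(16, SET)): offset=16
After 7 (read(3)): returned 'A19', offset=19

Answer: G252C1B64MA19AA19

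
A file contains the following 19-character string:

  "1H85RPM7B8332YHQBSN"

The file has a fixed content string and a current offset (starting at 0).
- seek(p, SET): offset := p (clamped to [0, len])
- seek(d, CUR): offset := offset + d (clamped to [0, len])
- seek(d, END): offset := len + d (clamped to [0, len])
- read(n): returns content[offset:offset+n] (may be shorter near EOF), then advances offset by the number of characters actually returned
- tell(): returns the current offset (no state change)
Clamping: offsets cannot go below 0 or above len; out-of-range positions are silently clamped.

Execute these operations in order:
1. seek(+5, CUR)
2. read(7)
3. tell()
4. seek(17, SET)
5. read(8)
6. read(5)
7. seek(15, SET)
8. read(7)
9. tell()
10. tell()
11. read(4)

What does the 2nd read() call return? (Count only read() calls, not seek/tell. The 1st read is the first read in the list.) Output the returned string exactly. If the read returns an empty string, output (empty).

Answer: SN

Derivation:
After 1 (seek(+5, CUR)): offset=5
After 2 (read(7)): returned 'PM7B833', offset=12
After 3 (tell()): offset=12
After 4 (seek(17, SET)): offset=17
After 5 (read(8)): returned 'SN', offset=19
After 6 (read(5)): returned '', offset=19
After 7 (seek(15, SET)): offset=15
After 8 (read(7)): returned 'QBSN', offset=19
After 9 (tell()): offset=19
After 10 (tell()): offset=19
After 11 (read(4)): returned '', offset=19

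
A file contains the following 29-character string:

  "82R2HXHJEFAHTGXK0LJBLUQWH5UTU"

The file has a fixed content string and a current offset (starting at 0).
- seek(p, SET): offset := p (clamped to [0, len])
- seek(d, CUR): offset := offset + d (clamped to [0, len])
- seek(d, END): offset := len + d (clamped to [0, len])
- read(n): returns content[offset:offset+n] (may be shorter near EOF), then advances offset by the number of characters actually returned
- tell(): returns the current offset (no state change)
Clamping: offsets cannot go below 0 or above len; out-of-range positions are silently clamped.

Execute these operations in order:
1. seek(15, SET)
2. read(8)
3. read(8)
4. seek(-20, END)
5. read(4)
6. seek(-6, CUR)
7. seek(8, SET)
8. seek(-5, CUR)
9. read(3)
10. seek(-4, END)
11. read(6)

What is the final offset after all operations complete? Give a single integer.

Answer: 29

Derivation:
After 1 (seek(15, SET)): offset=15
After 2 (read(8)): returned 'K0LJBLUQ', offset=23
After 3 (read(8)): returned 'WH5UTU', offset=29
After 4 (seek(-20, END)): offset=9
After 5 (read(4)): returned 'FAHT', offset=13
After 6 (seek(-6, CUR)): offset=7
After 7 (seek(8, SET)): offset=8
After 8 (seek(-5, CUR)): offset=3
After 9 (read(3)): returned '2HX', offset=6
After 10 (seek(-4, END)): offset=25
After 11 (read(6)): returned '5UTU', offset=29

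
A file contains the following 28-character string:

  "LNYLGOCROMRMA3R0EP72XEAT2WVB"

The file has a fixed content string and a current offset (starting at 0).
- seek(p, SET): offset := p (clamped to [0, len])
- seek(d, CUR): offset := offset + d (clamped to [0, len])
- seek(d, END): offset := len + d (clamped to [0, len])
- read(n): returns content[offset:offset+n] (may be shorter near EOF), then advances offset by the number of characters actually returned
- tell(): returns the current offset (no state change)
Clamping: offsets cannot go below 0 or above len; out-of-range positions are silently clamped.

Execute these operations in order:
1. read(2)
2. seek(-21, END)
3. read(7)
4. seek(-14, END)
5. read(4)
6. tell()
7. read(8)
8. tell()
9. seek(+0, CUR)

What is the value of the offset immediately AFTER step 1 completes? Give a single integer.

After 1 (read(2)): returned 'LN', offset=2

Answer: 2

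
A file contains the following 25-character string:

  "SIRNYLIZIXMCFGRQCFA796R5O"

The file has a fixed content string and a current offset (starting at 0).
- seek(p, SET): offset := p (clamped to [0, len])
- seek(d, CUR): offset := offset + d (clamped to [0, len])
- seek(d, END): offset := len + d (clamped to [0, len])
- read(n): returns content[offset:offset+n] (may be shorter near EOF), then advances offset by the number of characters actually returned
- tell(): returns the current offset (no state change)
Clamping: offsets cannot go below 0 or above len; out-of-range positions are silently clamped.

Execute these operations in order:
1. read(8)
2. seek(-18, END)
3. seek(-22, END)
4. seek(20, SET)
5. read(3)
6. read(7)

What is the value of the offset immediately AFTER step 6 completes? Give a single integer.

After 1 (read(8)): returned 'SIRNYLIZ', offset=8
After 2 (seek(-18, END)): offset=7
After 3 (seek(-22, END)): offset=3
After 4 (seek(20, SET)): offset=20
After 5 (read(3)): returned '96R', offset=23
After 6 (read(7)): returned '5O', offset=25

Answer: 25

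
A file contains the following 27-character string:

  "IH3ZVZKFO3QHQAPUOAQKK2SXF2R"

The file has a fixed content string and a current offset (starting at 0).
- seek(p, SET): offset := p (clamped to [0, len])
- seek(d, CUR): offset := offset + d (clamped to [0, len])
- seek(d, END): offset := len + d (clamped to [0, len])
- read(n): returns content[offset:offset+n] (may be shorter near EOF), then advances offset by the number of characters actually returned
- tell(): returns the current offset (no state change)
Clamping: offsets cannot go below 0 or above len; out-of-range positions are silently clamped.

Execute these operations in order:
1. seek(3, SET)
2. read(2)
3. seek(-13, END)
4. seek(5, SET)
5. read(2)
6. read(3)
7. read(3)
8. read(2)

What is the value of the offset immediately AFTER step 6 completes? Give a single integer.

Answer: 10

Derivation:
After 1 (seek(3, SET)): offset=3
After 2 (read(2)): returned 'ZV', offset=5
After 3 (seek(-13, END)): offset=14
After 4 (seek(5, SET)): offset=5
After 5 (read(2)): returned 'ZK', offset=7
After 6 (read(3)): returned 'FO3', offset=10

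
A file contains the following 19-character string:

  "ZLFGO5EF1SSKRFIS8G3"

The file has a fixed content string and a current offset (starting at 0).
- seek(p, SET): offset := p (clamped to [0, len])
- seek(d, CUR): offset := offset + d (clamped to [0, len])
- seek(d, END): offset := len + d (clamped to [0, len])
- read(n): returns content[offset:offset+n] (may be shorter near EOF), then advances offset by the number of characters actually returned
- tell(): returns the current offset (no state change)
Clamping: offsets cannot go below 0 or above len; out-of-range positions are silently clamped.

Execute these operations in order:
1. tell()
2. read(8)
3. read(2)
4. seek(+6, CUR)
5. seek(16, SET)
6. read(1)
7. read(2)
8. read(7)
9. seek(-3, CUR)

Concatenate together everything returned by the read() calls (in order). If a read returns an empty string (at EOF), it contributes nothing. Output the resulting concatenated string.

After 1 (tell()): offset=0
After 2 (read(8)): returned 'ZLFGO5EF', offset=8
After 3 (read(2)): returned '1S', offset=10
After 4 (seek(+6, CUR)): offset=16
After 5 (seek(16, SET)): offset=16
After 6 (read(1)): returned '8', offset=17
After 7 (read(2)): returned 'G3', offset=19
After 8 (read(7)): returned '', offset=19
After 9 (seek(-3, CUR)): offset=16

Answer: ZLFGO5EF1S8G3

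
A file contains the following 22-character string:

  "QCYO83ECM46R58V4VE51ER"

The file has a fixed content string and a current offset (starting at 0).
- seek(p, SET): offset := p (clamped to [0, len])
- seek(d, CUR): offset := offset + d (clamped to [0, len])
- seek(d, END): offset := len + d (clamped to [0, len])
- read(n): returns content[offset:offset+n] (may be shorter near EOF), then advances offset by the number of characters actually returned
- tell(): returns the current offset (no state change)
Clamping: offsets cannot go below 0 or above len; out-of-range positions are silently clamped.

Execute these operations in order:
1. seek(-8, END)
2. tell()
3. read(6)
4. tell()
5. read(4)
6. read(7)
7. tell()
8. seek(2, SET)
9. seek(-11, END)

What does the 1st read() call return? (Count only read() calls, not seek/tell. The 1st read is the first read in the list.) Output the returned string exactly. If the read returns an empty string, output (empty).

Answer: V4VE51

Derivation:
After 1 (seek(-8, END)): offset=14
After 2 (tell()): offset=14
After 3 (read(6)): returned 'V4VE51', offset=20
After 4 (tell()): offset=20
After 5 (read(4)): returned 'ER', offset=22
After 6 (read(7)): returned '', offset=22
After 7 (tell()): offset=22
After 8 (seek(2, SET)): offset=2
After 9 (seek(-11, END)): offset=11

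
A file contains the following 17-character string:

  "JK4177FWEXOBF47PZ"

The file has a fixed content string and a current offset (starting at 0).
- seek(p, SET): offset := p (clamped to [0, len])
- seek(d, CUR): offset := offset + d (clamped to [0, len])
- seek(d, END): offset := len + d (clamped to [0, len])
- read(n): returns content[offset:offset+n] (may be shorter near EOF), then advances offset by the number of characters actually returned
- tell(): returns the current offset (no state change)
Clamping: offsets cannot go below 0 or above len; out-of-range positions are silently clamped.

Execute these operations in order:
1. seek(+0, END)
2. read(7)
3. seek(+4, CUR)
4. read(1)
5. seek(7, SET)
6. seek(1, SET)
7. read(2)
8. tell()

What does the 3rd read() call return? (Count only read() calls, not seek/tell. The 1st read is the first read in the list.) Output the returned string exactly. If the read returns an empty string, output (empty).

After 1 (seek(+0, END)): offset=17
After 2 (read(7)): returned '', offset=17
After 3 (seek(+4, CUR)): offset=17
After 4 (read(1)): returned '', offset=17
After 5 (seek(7, SET)): offset=7
After 6 (seek(1, SET)): offset=1
After 7 (read(2)): returned 'K4', offset=3
After 8 (tell()): offset=3

Answer: K4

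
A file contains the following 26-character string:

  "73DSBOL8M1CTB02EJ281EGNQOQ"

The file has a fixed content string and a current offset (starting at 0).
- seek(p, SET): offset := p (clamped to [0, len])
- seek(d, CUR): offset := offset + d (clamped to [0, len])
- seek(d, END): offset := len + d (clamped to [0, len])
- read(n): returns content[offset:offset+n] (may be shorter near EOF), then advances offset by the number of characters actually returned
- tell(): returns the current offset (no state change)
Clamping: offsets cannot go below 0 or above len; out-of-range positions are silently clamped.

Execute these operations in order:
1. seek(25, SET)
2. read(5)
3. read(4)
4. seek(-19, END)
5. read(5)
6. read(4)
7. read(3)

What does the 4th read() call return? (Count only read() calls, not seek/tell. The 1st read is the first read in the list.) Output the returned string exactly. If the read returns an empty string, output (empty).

After 1 (seek(25, SET)): offset=25
After 2 (read(5)): returned 'Q', offset=26
After 3 (read(4)): returned '', offset=26
After 4 (seek(-19, END)): offset=7
After 5 (read(5)): returned '8M1CT', offset=12
After 6 (read(4)): returned 'B02E', offset=16
After 7 (read(3)): returned 'J28', offset=19

Answer: B02E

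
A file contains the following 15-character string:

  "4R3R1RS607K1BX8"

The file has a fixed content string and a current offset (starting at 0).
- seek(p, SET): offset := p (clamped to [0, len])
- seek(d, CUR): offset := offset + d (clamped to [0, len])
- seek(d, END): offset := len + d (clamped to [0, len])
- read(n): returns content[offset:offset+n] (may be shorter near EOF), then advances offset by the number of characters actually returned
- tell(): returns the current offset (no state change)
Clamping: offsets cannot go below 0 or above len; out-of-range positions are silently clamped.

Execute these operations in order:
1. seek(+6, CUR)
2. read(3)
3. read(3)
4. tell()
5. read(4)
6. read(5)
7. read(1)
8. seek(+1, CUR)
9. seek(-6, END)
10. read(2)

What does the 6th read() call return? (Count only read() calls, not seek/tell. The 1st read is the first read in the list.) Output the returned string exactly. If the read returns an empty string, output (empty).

Answer: 7K

Derivation:
After 1 (seek(+6, CUR)): offset=6
After 2 (read(3)): returned 'S60', offset=9
After 3 (read(3)): returned '7K1', offset=12
After 4 (tell()): offset=12
After 5 (read(4)): returned 'BX8', offset=15
After 6 (read(5)): returned '', offset=15
After 7 (read(1)): returned '', offset=15
After 8 (seek(+1, CUR)): offset=15
After 9 (seek(-6, END)): offset=9
After 10 (read(2)): returned '7K', offset=11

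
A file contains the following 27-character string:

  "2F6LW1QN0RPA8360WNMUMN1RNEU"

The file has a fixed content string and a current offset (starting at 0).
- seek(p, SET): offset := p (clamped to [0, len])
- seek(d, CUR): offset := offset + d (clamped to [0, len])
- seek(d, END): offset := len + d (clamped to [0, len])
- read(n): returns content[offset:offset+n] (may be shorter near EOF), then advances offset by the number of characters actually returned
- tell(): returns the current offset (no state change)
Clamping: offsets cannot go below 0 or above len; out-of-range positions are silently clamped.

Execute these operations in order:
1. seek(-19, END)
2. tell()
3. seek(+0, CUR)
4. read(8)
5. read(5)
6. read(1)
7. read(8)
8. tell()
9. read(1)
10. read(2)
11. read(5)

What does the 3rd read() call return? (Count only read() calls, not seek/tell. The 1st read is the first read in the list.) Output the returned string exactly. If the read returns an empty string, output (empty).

Answer: N

Derivation:
After 1 (seek(-19, END)): offset=8
After 2 (tell()): offset=8
After 3 (seek(+0, CUR)): offset=8
After 4 (read(8)): returned '0RPA8360', offset=16
After 5 (read(5)): returned 'WNMUM', offset=21
After 6 (read(1)): returned 'N', offset=22
After 7 (read(8)): returned '1RNEU', offset=27
After 8 (tell()): offset=27
After 9 (read(1)): returned '', offset=27
After 10 (read(2)): returned '', offset=27
After 11 (read(5)): returned '', offset=27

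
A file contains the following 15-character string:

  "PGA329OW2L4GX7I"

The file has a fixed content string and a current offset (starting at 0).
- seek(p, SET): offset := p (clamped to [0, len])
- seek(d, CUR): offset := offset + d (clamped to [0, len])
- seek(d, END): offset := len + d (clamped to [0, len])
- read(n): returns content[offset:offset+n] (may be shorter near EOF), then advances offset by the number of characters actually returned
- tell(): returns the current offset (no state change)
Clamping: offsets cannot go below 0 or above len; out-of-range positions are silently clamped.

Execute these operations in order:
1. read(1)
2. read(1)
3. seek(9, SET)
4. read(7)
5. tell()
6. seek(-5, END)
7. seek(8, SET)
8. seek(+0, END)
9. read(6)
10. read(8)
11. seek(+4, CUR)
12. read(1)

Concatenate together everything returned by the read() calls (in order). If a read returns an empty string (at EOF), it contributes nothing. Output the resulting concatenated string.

Answer: PGL4GX7I

Derivation:
After 1 (read(1)): returned 'P', offset=1
After 2 (read(1)): returned 'G', offset=2
After 3 (seek(9, SET)): offset=9
After 4 (read(7)): returned 'L4GX7I', offset=15
After 5 (tell()): offset=15
After 6 (seek(-5, END)): offset=10
After 7 (seek(8, SET)): offset=8
After 8 (seek(+0, END)): offset=15
After 9 (read(6)): returned '', offset=15
After 10 (read(8)): returned '', offset=15
After 11 (seek(+4, CUR)): offset=15
After 12 (read(1)): returned '', offset=15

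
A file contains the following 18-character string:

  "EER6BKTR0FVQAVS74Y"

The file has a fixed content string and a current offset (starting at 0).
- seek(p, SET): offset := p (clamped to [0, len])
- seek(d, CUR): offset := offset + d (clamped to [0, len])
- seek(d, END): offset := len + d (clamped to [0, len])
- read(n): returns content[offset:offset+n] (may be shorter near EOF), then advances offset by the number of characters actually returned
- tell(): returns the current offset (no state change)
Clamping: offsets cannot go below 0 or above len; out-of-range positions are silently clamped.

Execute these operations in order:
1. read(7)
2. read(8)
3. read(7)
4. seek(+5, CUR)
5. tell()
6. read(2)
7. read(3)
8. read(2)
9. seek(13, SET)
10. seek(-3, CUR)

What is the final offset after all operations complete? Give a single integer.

After 1 (read(7)): returned 'EER6BKT', offset=7
After 2 (read(8)): returned 'R0FVQAVS', offset=15
After 3 (read(7)): returned '74Y', offset=18
After 4 (seek(+5, CUR)): offset=18
After 5 (tell()): offset=18
After 6 (read(2)): returned '', offset=18
After 7 (read(3)): returned '', offset=18
After 8 (read(2)): returned '', offset=18
After 9 (seek(13, SET)): offset=13
After 10 (seek(-3, CUR)): offset=10

Answer: 10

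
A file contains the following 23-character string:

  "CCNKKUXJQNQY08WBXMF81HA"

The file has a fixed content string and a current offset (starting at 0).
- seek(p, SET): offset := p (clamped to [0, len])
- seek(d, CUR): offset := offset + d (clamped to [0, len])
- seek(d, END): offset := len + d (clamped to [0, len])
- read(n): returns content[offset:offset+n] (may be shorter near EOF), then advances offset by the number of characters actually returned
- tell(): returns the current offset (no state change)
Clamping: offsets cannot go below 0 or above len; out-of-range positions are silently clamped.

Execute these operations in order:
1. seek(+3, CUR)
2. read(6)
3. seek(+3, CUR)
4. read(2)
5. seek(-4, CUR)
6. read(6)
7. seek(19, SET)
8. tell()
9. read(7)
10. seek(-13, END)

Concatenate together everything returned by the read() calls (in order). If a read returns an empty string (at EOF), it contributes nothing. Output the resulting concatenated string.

After 1 (seek(+3, CUR)): offset=3
After 2 (read(6)): returned 'KKUXJQ', offset=9
After 3 (seek(+3, CUR)): offset=12
After 4 (read(2)): returned '08', offset=14
After 5 (seek(-4, CUR)): offset=10
After 6 (read(6)): returned 'QY08WB', offset=16
After 7 (seek(19, SET)): offset=19
After 8 (tell()): offset=19
After 9 (read(7)): returned '81HA', offset=23
After 10 (seek(-13, END)): offset=10

Answer: KKUXJQ08QY08WB81HA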